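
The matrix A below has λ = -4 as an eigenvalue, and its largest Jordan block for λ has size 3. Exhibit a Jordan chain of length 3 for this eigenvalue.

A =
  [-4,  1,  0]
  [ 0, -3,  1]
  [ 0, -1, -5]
A Jordan chain for λ = -4 of length 3:
v_1 = (1, 0, 0)ᵀ
v_2 = (1, 1, -1)ᵀ
v_3 = (0, 1, 0)ᵀ

Let N = A − (-4)·I. We want v_3 with N^3 v_3 = 0 but N^2 v_3 ≠ 0; then v_{j-1} := N · v_j for j = 3, …, 2.

Pick v_3 = (0, 1, 0)ᵀ.
Then v_2 = N · v_3 = (1, 1, -1)ᵀ.
Then v_1 = N · v_2 = (1, 0, 0)ᵀ.

Sanity check: (A − (-4)·I) v_1 = (0, 0, 0)ᵀ = 0. ✓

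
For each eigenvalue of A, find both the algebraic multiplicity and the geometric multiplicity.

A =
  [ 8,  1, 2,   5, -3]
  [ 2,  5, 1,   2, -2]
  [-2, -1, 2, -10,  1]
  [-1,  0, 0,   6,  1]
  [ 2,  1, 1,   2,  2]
λ = 4: alg = 2, geom = 1; λ = 5: alg = 3, geom = 1

Step 1 — factor the characteristic polynomial to read off the algebraic multiplicities:
  χ_A(x) = (x - 5)^3*(x - 4)^2

Step 2 — compute geometric multiplicities via the rank-nullity identity g(λ) = n − rank(A − λI):
  rank(A − (4)·I) = 4, so dim ker(A − (4)·I) = n − 4 = 1
  rank(A − (5)·I) = 4, so dim ker(A − (5)·I) = n − 4 = 1

Summary:
  λ = 4: algebraic multiplicity = 2, geometric multiplicity = 1
  λ = 5: algebraic multiplicity = 3, geometric multiplicity = 1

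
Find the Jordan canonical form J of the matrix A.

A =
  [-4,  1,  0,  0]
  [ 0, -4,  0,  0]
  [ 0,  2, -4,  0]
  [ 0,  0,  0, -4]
J_2(-4) ⊕ J_1(-4) ⊕ J_1(-4)

The characteristic polynomial is
  det(x·I − A) = x^4 + 16*x^3 + 96*x^2 + 256*x + 256 = (x + 4)^4

Eigenvalues and multiplicities (the geometric multiplicity of λ is n − rank(A − λI), which equals the number of Jordan blocks for λ):
  λ = -4: algebraic multiplicity = 4, geometric multiplicity = 3

Determining the block sizes for each eigenvalue:
  λ = -4: 3 blocks summing to 4 forces exactly one block of size 2 and the rest size 1 → block sizes [2, 1, 1]

Assembling the blocks gives a Jordan form
J =
  [-4,  1,  0,  0]
  [ 0, -4,  0,  0]
  [ 0,  0, -4,  0]
  [ 0,  0,  0, -4]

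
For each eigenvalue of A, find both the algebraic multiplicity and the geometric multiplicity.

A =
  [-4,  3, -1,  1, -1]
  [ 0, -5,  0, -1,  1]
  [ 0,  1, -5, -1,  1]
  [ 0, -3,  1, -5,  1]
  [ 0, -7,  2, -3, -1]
λ = -4: alg = 5, geom = 3

Step 1 — factor the characteristic polynomial to read off the algebraic multiplicities:
  χ_A(x) = (x + 4)^5

Step 2 — compute geometric multiplicities via the rank-nullity identity g(λ) = n − rank(A − λI):
  rank(A − (-4)·I) = 2, so dim ker(A − (-4)·I) = n − 2 = 3

Summary:
  λ = -4: algebraic multiplicity = 5, geometric multiplicity = 3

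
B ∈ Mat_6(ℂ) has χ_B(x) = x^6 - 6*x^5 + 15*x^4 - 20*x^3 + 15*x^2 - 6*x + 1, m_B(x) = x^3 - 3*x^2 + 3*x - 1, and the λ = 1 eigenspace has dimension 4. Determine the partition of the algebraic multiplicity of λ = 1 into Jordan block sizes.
Block sizes for λ = 1: [3, 1, 1, 1]

Step 1 — from the characteristic polynomial, algebraic multiplicity of λ = 1 is 6. From dim ker(B − (1)·I) = 4, there are exactly 4 Jordan blocks for λ = 1.
Step 2 — from the minimal polynomial, the factor (x − 1)^3 tells us the largest block for λ = 1 has size 3.
Step 3 — with total size 6, 4 blocks, and largest block 3, the block sizes (in nonincreasing order) are [3, 1, 1, 1].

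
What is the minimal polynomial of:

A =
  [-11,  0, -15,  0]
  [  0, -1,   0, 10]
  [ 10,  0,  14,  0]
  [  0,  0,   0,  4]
x^2 - 3*x - 4

The characteristic polynomial is χ_A(x) = (x - 4)^2*(x + 1)^2, so the eigenvalues are known. The minimal polynomial is
  m_A(x) = Π_λ (x − λ)^{k_λ}
where k_λ is the size of the *largest* Jordan block for λ (equivalently, the smallest k with (A − λI)^k v = 0 for every generalised eigenvector v of λ).

  λ = -1: largest Jordan block has size 1, contributing (x + 1)
  λ = 4: largest Jordan block has size 1, contributing (x − 4)

So m_A(x) = (x - 4)*(x + 1) = x^2 - 3*x - 4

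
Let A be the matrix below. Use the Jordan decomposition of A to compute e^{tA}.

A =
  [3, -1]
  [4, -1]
e^{tA} =
  [2*t*exp(t) + exp(t), -t*exp(t)]
  [4*t*exp(t), -2*t*exp(t) + exp(t)]

Strategy: write A = P · J · P⁻¹ where J is a Jordan canonical form, so e^{tA} = P · e^{tJ} · P⁻¹, and e^{tJ} can be computed block-by-block.

A has Jordan form
J =
  [1, 1]
  [0, 1]
(up to reordering of blocks).

Per-block formulas:
  For a 2×2 Jordan block J_2(1): exp(t · J_2(1)) = e^(1t)·(I + t·N), where N is the 2×2 nilpotent shift.

After assembling e^{tJ} and conjugating by P, we get:

e^{tA} =
  [2*t*exp(t) + exp(t), -t*exp(t)]
  [4*t*exp(t), -2*t*exp(t) + exp(t)]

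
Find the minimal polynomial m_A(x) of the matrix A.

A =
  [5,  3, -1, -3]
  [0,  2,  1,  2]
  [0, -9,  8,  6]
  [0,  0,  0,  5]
x^2 - 10*x + 25

The characteristic polynomial is χ_A(x) = (x - 5)^4, so the eigenvalues are known. The minimal polynomial is
  m_A(x) = Π_λ (x − λ)^{k_λ}
where k_λ is the size of the *largest* Jordan block for λ (equivalently, the smallest k with (A − λI)^k v = 0 for every generalised eigenvector v of λ).

  λ = 5: largest Jordan block has size 2, contributing (x − 5)^2

So m_A(x) = (x - 5)^2 = x^2 - 10*x + 25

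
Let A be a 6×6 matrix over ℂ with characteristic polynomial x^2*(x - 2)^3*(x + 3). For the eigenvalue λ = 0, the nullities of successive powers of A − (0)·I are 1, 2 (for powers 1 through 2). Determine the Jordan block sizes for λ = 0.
Block sizes for λ = 0: [2]

From the dimensions of kernels of powers, the number of Jordan blocks of size at least j is d_j − d_{j−1} where d_j = dim ker(N^j) (with d_0 = 0). Computing the differences gives [1, 1].
The number of blocks of size exactly k is (#blocks of size ≥ k) − (#blocks of size ≥ k + 1), so the partition is: 1 block(s) of size 2.
In nonincreasing order the block sizes are [2].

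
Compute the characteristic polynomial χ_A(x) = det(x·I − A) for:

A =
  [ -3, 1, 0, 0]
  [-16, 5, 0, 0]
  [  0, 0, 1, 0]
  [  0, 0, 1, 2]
x^4 - 5*x^3 + 9*x^2 - 7*x + 2

Expanding det(x·I − A) (e.g. by cofactor expansion or by noting that A is similar to its Jordan form J, which has the same characteristic polynomial as A) gives
  χ_A(x) = x^4 - 5*x^3 + 9*x^2 - 7*x + 2
which factors as (x - 2)*(x - 1)^3. The eigenvalues (with algebraic multiplicities) are λ = 1 with multiplicity 3, λ = 2 with multiplicity 1.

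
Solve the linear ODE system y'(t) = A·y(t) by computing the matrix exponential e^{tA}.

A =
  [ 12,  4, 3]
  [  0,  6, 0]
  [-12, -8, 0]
e^{tA} =
  [6*t*exp(6*t) + exp(6*t), 4*t*exp(6*t), 3*t*exp(6*t)]
  [0, exp(6*t), 0]
  [-12*t*exp(6*t), -8*t*exp(6*t), -6*t*exp(6*t) + exp(6*t)]

Strategy: write A = P · J · P⁻¹ where J is a Jordan canonical form, so e^{tA} = P · e^{tJ} · P⁻¹, and e^{tJ} can be computed block-by-block.

A has Jordan form
J =
  [6, 1, 0]
  [0, 6, 0]
  [0, 0, 6]
(up to reordering of blocks).

Per-block formulas:
  For a 1×1 block at λ = 6: exp(t · [6]) = [e^(6t)].
  For a 2×2 Jordan block J_2(6): exp(t · J_2(6)) = e^(6t)·(I + t·N), where N is the 2×2 nilpotent shift.

After assembling e^{tJ} and conjugating by P, we get:

e^{tA} =
  [6*t*exp(6*t) + exp(6*t), 4*t*exp(6*t), 3*t*exp(6*t)]
  [0, exp(6*t), 0]
  [-12*t*exp(6*t), -8*t*exp(6*t), -6*t*exp(6*t) + exp(6*t)]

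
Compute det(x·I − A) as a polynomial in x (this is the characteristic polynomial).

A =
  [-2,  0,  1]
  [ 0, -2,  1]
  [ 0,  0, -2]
x^3 + 6*x^2 + 12*x + 8

Expanding det(x·I − A) (e.g. by cofactor expansion or by noting that A is similar to its Jordan form J, which has the same characteristic polynomial as A) gives
  χ_A(x) = x^3 + 6*x^2 + 12*x + 8
which factors as (x + 2)^3. The eigenvalues (with algebraic multiplicities) are λ = -2 with multiplicity 3.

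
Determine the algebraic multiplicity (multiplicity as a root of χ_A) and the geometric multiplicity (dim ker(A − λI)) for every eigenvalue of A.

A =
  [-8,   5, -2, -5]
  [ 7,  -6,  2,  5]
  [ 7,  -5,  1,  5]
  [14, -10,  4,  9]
λ = -1: alg = 4, geom = 3

Step 1 — factor the characteristic polynomial to read off the algebraic multiplicities:
  χ_A(x) = (x + 1)^4

Step 2 — compute geometric multiplicities via the rank-nullity identity g(λ) = n − rank(A − λI):
  rank(A − (-1)·I) = 1, so dim ker(A − (-1)·I) = n − 1 = 3

Summary:
  λ = -1: algebraic multiplicity = 4, geometric multiplicity = 3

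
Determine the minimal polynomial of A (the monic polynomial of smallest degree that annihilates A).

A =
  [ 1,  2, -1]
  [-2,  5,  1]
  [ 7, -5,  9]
x^3 - 15*x^2 + 75*x - 125

The characteristic polynomial is χ_A(x) = (x - 5)^3, so the eigenvalues are known. The minimal polynomial is
  m_A(x) = Π_λ (x − λ)^{k_λ}
where k_λ is the size of the *largest* Jordan block for λ (equivalently, the smallest k with (A − λI)^k v = 0 for every generalised eigenvector v of λ).

  λ = 5: largest Jordan block has size 3, contributing (x − 5)^3

So m_A(x) = (x - 5)^3 = x^3 - 15*x^2 + 75*x - 125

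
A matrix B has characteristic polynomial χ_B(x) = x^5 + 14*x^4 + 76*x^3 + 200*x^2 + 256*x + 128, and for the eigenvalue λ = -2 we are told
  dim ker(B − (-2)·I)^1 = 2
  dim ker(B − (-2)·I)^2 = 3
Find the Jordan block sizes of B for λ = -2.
Block sizes for λ = -2: [2, 1]

From the dimensions of kernels of powers, the number of Jordan blocks of size at least j is d_j − d_{j−1} where d_j = dim ker(N^j) (with d_0 = 0). Computing the differences gives [2, 1].
The number of blocks of size exactly k is (#blocks of size ≥ k) − (#blocks of size ≥ k + 1), so the partition is: 1 block(s) of size 1, 1 block(s) of size 2.
In nonincreasing order the block sizes are [2, 1].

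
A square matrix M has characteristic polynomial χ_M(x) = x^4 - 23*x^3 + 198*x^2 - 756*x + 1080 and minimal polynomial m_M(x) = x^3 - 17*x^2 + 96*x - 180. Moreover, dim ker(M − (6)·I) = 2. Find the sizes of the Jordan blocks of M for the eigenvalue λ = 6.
Block sizes for λ = 6: [2, 1]

Step 1 — from the characteristic polynomial, algebraic multiplicity of λ = 6 is 3. From dim ker(M − (6)·I) = 2, there are exactly 2 Jordan blocks for λ = 6.
Step 2 — from the minimal polynomial, the factor (x − 6)^2 tells us the largest block for λ = 6 has size 2.
Step 3 — with total size 3, 2 blocks, and largest block 2, the block sizes (in nonincreasing order) are [2, 1].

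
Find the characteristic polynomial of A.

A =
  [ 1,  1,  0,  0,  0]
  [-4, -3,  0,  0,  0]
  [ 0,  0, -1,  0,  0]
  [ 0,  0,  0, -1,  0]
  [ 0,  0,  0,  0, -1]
x^5 + 5*x^4 + 10*x^3 + 10*x^2 + 5*x + 1

Expanding det(x·I − A) (e.g. by cofactor expansion or by noting that A is similar to its Jordan form J, which has the same characteristic polynomial as A) gives
  χ_A(x) = x^5 + 5*x^4 + 10*x^3 + 10*x^2 + 5*x + 1
which factors as (x + 1)^5. The eigenvalues (with algebraic multiplicities) are λ = -1 with multiplicity 5.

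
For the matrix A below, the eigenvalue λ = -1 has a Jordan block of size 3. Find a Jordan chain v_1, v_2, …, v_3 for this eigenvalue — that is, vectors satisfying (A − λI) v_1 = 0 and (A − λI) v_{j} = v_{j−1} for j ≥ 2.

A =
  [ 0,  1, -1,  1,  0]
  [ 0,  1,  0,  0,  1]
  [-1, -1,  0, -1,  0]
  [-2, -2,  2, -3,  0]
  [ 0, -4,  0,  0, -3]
A Jordan chain for λ = -1 of length 3:
v_1 = (2, 0, -2, -4, 0)ᵀ
v_2 = (1, 2, -1, -2, -4)ᵀ
v_3 = (0, 1, 0, 0, 0)ᵀ

Let N = A − (-1)·I. We want v_3 with N^3 v_3 = 0 but N^2 v_3 ≠ 0; then v_{j-1} := N · v_j for j = 3, …, 2.

Pick v_3 = (0, 1, 0, 0, 0)ᵀ.
Then v_2 = N · v_3 = (1, 2, -1, -2, -4)ᵀ.
Then v_1 = N · v_2 = (2, 0, -2, -4, 0)ᵀ.

Sanity check: (A − (-1)·I) v_1 = (0, 0, 0, 0, 0)ᵀ = 0. ✓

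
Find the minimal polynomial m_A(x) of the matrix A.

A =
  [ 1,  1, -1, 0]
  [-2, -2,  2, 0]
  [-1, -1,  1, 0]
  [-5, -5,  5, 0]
x^2

The characteristic polynomial is χ_A(x) = x^4, so the eigenvalues are known. The minimal polynomial is
  m_A(x) = Π_λ (x − λ)^{k_λ}
where k_λ is the size of the *largest* Jordan block for λ (equivalently, the smallest k with (A − λI)^k v = 0 for every generalised eigenvector v of λ).

  λ = 0: largest Jordan block has size 2, contributing (x − 0)^2

So m_A(x) = x^2 = x^2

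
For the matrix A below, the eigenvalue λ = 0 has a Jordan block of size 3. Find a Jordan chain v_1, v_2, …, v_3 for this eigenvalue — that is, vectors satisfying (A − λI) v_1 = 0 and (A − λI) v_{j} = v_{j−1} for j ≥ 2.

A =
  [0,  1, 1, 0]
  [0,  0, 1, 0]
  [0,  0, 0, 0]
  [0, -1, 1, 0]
A Jordan chain for λ = 0 of length 3:
v_1 = (1, 0, 0, -1)ᵀ
v_2 = (1, 1, 0, 1)ᵀ
v_3 = (0, 0, 1, 0)ᵀ

Let N = A − (0)·I. We want v_3 with N^3 v_3 = 0 but N^2 v_3 ≠ 0; then v_{j-1} := N · v_j for j = 3, …, 2.

Pick v_3 = (0, 0, 1, 0)ᵀ.
Then v_2 = N · v_3 = (1, 1, 0, 1)ᵀ.
Then v_1 = N · v_2 = (1, 0, 0, -1)ᵀ.

Sanity check: (A − (0)·I) v_1 = (0, 0, 0, 0)ᵀ = 0. ✓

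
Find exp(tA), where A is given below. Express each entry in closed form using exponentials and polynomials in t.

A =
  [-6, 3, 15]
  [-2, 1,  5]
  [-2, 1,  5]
e^{tA} =
  [1 - 6*t, 3*t, 15*t]
  [-2*t, t + 1, 5*t]
  [-2*t, t, 5*t + 1]

Strategy: write A = P · J · P⁻¹ where J is a Jordan canonical form, so e^{tA} = P · e^{tJ} · P⁻¹, and e^{tJ} can be computed block-by-block.

A has Jordan form
J =
  [0, 1, 0]
  [0, 0, 0]
  [0, 0, 0]
(up to reordering of blocks).

Per-block formulas:
  For a 1×1 block at λ = 0: exp(t · [0]) = [e^(0t)].
  For a 2×2 Jordan block J_2(0): exp(t · J_2(0)) = e^(0t)·(I + t·N), where N is the 2×2 nilpotent shift.

After assembling e^{tJ} and conjugating by P, we get:

e^{tA} =
  [1 - 6*t, 3*t, 15*t]
  [-2*t, t + 1, 5*t]
  [-2*t, t, 5*t + 1]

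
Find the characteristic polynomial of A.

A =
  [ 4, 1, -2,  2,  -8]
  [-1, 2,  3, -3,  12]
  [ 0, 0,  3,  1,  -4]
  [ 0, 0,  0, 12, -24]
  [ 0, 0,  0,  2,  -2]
x^5 - 19*x^4 + 141*x^3 - 513*x^2 + 918*x - 648

Expanding det(x·I − A) (e.g. by cofactor expansion or by noting that A is similar to its Jordan form J, which has the same characteristic polynomial as A) gives
  χ_A(x) = x^5 - 19*x^4 + 141*x^3 - 513*x^2 + 918*x - 648
which factors as (x - 6)*(x - 4)*(x - 3)^3. The eigenvalues (with algebraic multiplicities) are λ = 3 with multiplicity 3, λ = 4 with multiplicity 1, λ = 6 with multiplicity 1.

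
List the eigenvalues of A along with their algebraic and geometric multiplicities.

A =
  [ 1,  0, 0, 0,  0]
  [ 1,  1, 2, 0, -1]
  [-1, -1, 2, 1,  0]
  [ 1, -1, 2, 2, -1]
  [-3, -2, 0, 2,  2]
λ = 1: alg = 2, geom = 2; λ = 2: alg = 3, geom = 2

Step 1 — factor the characteristic polynomial to read off the algebraic multiplicities:
  χ_A(x) = (x - 2)^3*(x - 1)^2

Step 2 — compute geometric multiplicities via the rank-nullity identity g(λ) = n − rank(A − λI):
  rank(A − (1)·I) = 3, so dim ker(A − (1)·I) = n − 3 = 2
  rank(A − (2)·I) = 3, so dim ker(A − (2)·I) = n − 3 = 2

Summary:
  λ = 1: algebraic multiplicity = 2, geometric multiplicity = 2
  λ = 2: algebraic multiplicity = 3, geometric multiplicity = 2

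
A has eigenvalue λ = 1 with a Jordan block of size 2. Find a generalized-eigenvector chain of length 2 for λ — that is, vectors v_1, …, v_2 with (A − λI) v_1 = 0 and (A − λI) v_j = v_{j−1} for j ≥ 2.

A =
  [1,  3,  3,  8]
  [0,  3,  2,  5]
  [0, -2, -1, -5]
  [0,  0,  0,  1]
A Jordan chain for λ = 1 of length 2:
v_1 = (3, 2, -2, 0)ᵀ
v_2 = (0, 1, 0, 0)ᵀ

Let N = A − (1)·I. We want v_2 with N^2 v_2 = 0 but N^1 v_2 ≠ 0; then v_{j-1} := N · v_j for j = 2, …, 2.

Pick v_2 = (0, 1, 0, 0)ᵀ.
Then v_1 = N · v_2 = (3, 2, -2, 0)ᵀ.

Sanity check: (A − (1)·I) v_1 = (0, 0, 0, 0)ᵀ = 0. ✓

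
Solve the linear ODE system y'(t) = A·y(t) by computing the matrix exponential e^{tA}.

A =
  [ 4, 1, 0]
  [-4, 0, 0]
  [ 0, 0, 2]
e^{tA} =
  [2*t*exp(2*t) + exp(2*t), t*exp(2*t), 0]
  [-4*t*exp(2*t), -2*t*exp(2*t) + exp(2*t), 0]
  [0, 0, exp(2*t)]

Strategy: write A = P · J · P⁻¹ where J is a Jordan canonical form, so e^{tA} = P · e^{tJ} · P⁻¹, and e^{tJ} can be computed block-by-block.

A has Jordan form
J =
  [2, 1, 0]
  [0, 2, 0]
  [0, 0, 2]
(up to reordering of blocks).

Per-block formulas:
  For a 2×2 Jordan block J_2(2): exp(t · J_2(2)) = e^(2t)·(I + t·N), where N is the 2×2 nilpotent shift.
  For a 1×1 block at λ = 2: exp(t · [2]) = [e^(2t)].

After assembling e^{tJ} and conjugating by P, we get:

e^{tA} =
  [2*t*exp(2*t) + exp(2*t), t*exp(2*t), 0]
  [-4*t*exp(2*t), -2*t*exp(2*t) + exp(2*t), 0]
  [0, 0, exp(2*t)]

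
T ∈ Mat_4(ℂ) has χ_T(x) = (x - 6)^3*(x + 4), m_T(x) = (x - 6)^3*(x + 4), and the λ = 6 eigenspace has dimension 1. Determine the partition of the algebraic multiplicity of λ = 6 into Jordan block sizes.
Block sizes for λ = 6: [3]

Step 1 — from the characteristic polynomial, algebraic multiplicity of λ = 6 is 3. From dim ker(T − (6)·I) = 1, there are exactly 1 Jordan blocks for λ = 6.
Step 2 — from the minimal polynomial, the factor (x − 6)^3 tells us the largest block for λ = 6 has size 3.
Step 3 — with total size 3, 1 blocks, and largest block 3, the block sizes (in nonincreasing order) are [3].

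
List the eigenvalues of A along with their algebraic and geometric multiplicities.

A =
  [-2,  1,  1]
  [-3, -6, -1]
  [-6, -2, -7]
λ = -5: alg = 3, geom = 2

Step 1 — factor the characteristic polynomial to read off the algebraic multiplicities:
  χ_A(x) = (x + 5)^3

Step 2 — compute geometric multiplicities via the rank-nullity identity g(λ) = n − rank(A − λI):
  rank(A − (-5)·I) = 1, so dim ker(A − (-5)·I) = n − 1 = 2

Summary:
  λ = -5: algebraic multiplicity = 3, geometric multiplicity = 2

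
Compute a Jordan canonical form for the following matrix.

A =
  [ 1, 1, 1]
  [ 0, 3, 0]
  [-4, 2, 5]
J_2(3) ⊕ J_1(3)

The characteristic polynomial is
  det(x·I − A) = x^3 - 9*x^2 + 27*x - 27 = (x - 3)^3

Eigenvalues and multiplicities (the geometric multiplicity of λ is n − rank(A − λI), which equals the number of Jordan blocks for λ):
  λ = 3: algebraic multiplicity = 3, geometric multiplicity = 2

Determining the block sizes for each eigenvalue:
  λ = 3: 2 blocks summing to 3 forces exactly one block of size 2 and the rest size 1 → block sizes [2, 1]

Assembling the blocks gives a Jordan form
J =
  [3, 1, 0]
  [0, 3, 0]
  [0, 0, 3]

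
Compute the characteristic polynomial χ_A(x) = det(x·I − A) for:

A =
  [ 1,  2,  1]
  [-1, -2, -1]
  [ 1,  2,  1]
x^3

Expanding det(x·I − A) (e.g. by cofactor expansion or by noting that A is similar to its Jordan form J, which has the same characteristic polynomial as A) gives
  χ_A(x) = x^3
which factors as x^3. The eigenvalues (with algebraic multiplicities) are λ = 0 with multiplicity 3.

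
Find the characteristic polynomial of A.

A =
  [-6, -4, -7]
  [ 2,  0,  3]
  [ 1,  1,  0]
x^3 + 6*x^2 + 12*x + 8

Expanding det(x·I − A) (e.g. by cofactor expansion or by noting that A is similar to its Jordan form J, which has the same characteristic polynomial as A) gives
  χ_A(x) = x^3 + 6*x^2 + 12*x + 8
which factors as (x + 2)^3. The eigenvalues (with algebraic multiplicities) are λ = -2 with multiplicity 3.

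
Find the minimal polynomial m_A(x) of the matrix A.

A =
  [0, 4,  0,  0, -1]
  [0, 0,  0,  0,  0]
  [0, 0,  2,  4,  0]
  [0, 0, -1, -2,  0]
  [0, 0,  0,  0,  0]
x^2

The characteristic polynomial is χ_A(x) = x^5, so the eigenvalues are known. The minimal polynomial is
  m_A(x) = Π_λ (x − λ)^{k_λ}
where k_λ is the size of the *largest* Jordan block for λ (equivalently, the smallest k with (A − λI)^k v = 0 for every generalised eigenvector v of λ).

  λ = 0: largest Jordan block has size 2, contributing (x − 0)^2

So m_A(x) = x^2 = x^2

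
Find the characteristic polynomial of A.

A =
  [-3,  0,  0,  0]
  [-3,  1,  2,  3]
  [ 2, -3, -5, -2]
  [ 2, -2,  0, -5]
x^4 + 12*x^3 + 54*x^2 + 108*x + 81

Expanding det(x·I − A) (e.g. by cofactor expansion or by noting that A is similar to its Jordan form J, which has the same characteristic polynomial as A) gives
  χ_A(x) = x^4 + 12*x^3 + 54*x^2 + 108*x + 81
which factors as (x + 3)^4. The eigenvalues (with algebraic multiplicities) are λ = -3 with multiplicity 4.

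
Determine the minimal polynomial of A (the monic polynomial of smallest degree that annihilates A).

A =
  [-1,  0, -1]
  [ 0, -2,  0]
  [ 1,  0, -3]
x^2 + 4*x + 4

The characteristic polynomial is χ_A(x) = (x + 2)^3, so the eigenvalues are known. The minimal polynomial is
  m_A(x) = Π_λ (x − λ)^{k_λ}
where k_λ is the size of the *largest* Jordan block for λ (equivalently, the smallest k with (A − λI)^k v = 0 for every generalised eigenvector v of λ).

  λ = -2: largest Jordan block has size 2, contributing (x + 2)^2

So m_A(x) = (x + 2)^2 = x^2 + 4*x + 4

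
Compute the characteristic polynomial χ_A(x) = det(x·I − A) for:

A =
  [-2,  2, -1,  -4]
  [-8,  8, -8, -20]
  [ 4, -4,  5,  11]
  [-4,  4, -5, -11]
x^4

Expanding det(x·I − A) (e.g. by cofactor expansion or by noting that A is similar to its Jordan form J, which has the same characteristic polynomial as A) gives
  χ_A(x) = x^4
which factors as x^4. The eigenvalues (with algebraic multiplicities) are λ = 0 with multiplicity 4.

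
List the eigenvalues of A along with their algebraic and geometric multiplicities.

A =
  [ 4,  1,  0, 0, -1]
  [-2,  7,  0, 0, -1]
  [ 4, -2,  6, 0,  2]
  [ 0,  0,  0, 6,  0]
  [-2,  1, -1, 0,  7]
λ = 6: alg = 5, geom = 3

Step 1 — factor the characteristic polynomial to read off the algebraic multiplicities:
  χ_A(x) = (x - 6)^5

Step 2 — compute geometric multiplicities via the rank-nullity identity g(λ) = n − rank(A − λI):
  rank(A − (6)·I) = 2, so dim ker(A − (6)·I) = n − 2 = 3

Summary:
  λ = 6: algebraic multiplicity = 5, geometric multiplicity = 3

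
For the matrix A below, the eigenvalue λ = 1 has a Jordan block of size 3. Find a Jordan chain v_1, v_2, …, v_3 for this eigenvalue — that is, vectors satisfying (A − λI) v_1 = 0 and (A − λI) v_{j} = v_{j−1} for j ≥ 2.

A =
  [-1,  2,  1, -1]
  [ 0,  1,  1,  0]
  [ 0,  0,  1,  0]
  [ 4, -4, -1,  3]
A Jordan chain for λ = 1 of length 3:
v_1 = (1, 0, 0, -2)ᵀ
v_2 = (1, 1, 0, -1)ᵀ
v_3 = (0, 0, 1, 0)ᵀ

Let N = A − (1)·I. We want v_3 with N^3 v_3 = 0 but N^2 v_3 ≠ 0; then v_{j-1} := N · v_j for j = 3, …, 2.

Pick v_3 = (0, 0, 1, 0)ᵀ.
Then v_2 = N · v_3 = (1, 1, 0, -1)ᵀ.
Then v_1 = N · v_2 = (1, 0, 0, -2)ᵀ.

Sanity check: (A − (1)·I) v_1 = (0, 0, 0, 0)ᵀ = 0. ✓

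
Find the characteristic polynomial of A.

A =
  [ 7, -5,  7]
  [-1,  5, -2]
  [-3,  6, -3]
x^3 - 9*x^2 + 27*x - 27

Expanding det(x·I − A) (e.g. by cofactor expansion or by noting that A is similar to its Jordan form J, which has the same characteristic polynomial as A) gives
  χ_A(x) = x^3 - 9*x^2 + 27*x - 27
which factors as (x - 3)^3. The eigenvalues (with algebraic multiplicities) are λ = 3 with multiplicity 3.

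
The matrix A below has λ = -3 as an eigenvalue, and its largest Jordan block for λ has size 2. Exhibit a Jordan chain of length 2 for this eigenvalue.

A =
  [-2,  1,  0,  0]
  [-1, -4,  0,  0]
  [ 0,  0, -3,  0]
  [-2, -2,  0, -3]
A Jordan chain for λ = -3 of length 2:
v_1 = (1, -1, 0, -2)ᵀ
v_2 = (1, 0, 0, 0)ᵀ

Let N = A − (-3)·I. We want v_2 with N^2 v_2 = 0 but N^1 v_2 ≠ 0; then v_{j-1} := N · v_j for j = 2, …, 2.

Pick v_2 = (1, 0, 0, 0)ᵀ.
Then v_1 = N · v_2 = (1, -1, 0, -2)ᵀ.

Sanity check: (A − (-3)·I) v_1 = (0, 0, 0, 0)ᵀ = 0. ✓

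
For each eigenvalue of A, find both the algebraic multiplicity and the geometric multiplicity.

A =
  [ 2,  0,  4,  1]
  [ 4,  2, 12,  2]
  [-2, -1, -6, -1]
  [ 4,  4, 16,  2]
λ = 0: alg = 4, geom = 2

Step 1 — factor the characteristic polynomial to read off the algebraic multiplicities:
  χ_A(x) = x^4

Step 2 — compute geometric multiplicities via the rank-nullity identity g(λ) = n − rank(A − λI):
  rank(A − (0)·I) = 2, so dim ker(A − (0)·I) = n − 2 = 2

Summary:
  λ = 0: algebraic multiplicity = 4, geometric multiplicity = 2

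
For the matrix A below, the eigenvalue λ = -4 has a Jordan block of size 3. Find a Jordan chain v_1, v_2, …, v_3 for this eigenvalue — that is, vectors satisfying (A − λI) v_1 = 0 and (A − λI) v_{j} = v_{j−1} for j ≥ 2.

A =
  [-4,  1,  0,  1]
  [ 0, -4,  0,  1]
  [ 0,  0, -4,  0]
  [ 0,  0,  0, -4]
A Jordan chain for λ = -4 of length 3:
v_1 = (1, 0, 0, 0)ᵀ
v_2 = (1, 1, 0, 0)ᵀ
v_3 = (0, 0, 0, 1)ᵀ

Let N = A − (-4)·I. We want v_3 with N^3 v_3 = 0 but N^2 v_3 ≠ 0; then v_{j-1} := N · v_j for j = 3, …, 2.

Pick v_3 = (0, 0, 0, 1)ᵀ.
Then v_2 = N · v_3 = (1, 1, 0, 0)ᵀ.
Then v_1 = N · v_2 = (1, 0, 0, 0)ᵀ.

Sanity check: (A − (-4)·I) v_1 = (0, 0, 0, 0)ᵀ = 0. ✓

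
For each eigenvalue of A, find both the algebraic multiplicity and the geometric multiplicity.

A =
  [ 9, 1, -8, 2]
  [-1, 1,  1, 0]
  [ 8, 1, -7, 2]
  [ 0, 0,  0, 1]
λ = 1: alg = 4, geom = 2

Step 1 — factor the characteristic polynomial to read off the algebraic multiplicities:
  χ_A(x) = (x - 1)^4

Step 2 — compute geometric multiplicities via the rank-nullity identity g(λ) = n − rank(A − λI):
  rank(A − (1)·I) = 2, so dim ker(A − (1)·I) = n − 2 = 2

Summary:
  λ = 1: algebraic multiplicity = 4, geometric multiplicity = 2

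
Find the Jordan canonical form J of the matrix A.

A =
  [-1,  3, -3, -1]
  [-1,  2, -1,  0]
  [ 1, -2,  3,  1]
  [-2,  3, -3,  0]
J_2(1) ⊕ J_2(1)

The characteristic polynomial is
  det(x·I − A) = x^4 - 4*x^3 + 6*x^2 - 4*x + 1 = (x - 1)^4

Eigenvalues and multiplicities (the geometric multiplicity of λ is n − rank(A − λI), which equals the number of Jordan blocks for λ):
  λ = 1: algebraic multiplicity = 4, geometric multiplicity = 2

Determining the block sizes for each eigenvalue:
  λ = 1: with am = 4 and gm = 2, the partition is not yet determined (e.g. several partitions of 4 into 2 parts exist). Let N = A − (1)·I. Computing rank(N^1) = 2, rank(N^2) = 0; the number of blocks of size ≥ j is rank(N^{j−1}) − rank(N^j), giving [2, 2]. So we have 2 block(s) of size 2 → block sizes [2, 2]

Assembling the blocks gives a Jordan form
J =
  [1, 1, 0, 0]
  [0, 1, 0, 0]
  [0, 0, 1, 1]
  [0, 0, 0, 1]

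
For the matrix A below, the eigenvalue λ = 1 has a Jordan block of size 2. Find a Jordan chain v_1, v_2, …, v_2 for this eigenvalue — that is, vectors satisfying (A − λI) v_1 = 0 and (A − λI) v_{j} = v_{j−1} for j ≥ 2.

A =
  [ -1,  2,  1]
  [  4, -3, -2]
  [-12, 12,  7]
A Jordan chain for λ = 1 of length 2:
v_1 = (-2, 4, -12)ᵀ
v_2 = (1, 0, 0)ᵀ

Let N = A − (1)·I. We want v_2 with N^2 v_2 = 0 but N^1 v_2 ≠ 0; then v_{j-1} := N · v_j for j = 2, …, 2.

Pick v_2 = (1, 0, 0)ᵀ.
Then v_1 = N · v_2 = (-2, 4, -12)ᵀ.

Sanity check: (A − (1)·I) v_1 = (0, 0, 0)ᵀ = 0. ✓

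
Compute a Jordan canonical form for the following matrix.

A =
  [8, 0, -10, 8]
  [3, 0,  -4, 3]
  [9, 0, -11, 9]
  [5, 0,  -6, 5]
J_1(0) ⊕ J_1(0) ⊕ J_2(1)

The characteristic polynomial is
  det(x·I − A) = x^4 - 2*x^3 + x^2 = x^2*(x - 1)^2

Eigenvalues and multiplicities (the geometric multiplicity of λ is n − rank(A − λI), which equals the number of Jordan blocks for λ):
  λ = 0: algebraic multiplicity = 2, geometric multiplicity = 2
  λ = 1: algebraic multiplicity = 2, geometric multiplicity = 1

Determining the block sizes for each eigenvalue:
  λ = 0: gm = am = 2, so every block has size 1 → block sizes [1, 1]
  λ = 1: one block (gm = 1), so the single block has size am = 2 → block sizes [2]

Assembling the blocks gives a Jordan form
J =
  [0, 0, 0, 0]
  [0, 0, 0, 0]
  [0, 0, 1, 1]
  [0, 0, 0, 1]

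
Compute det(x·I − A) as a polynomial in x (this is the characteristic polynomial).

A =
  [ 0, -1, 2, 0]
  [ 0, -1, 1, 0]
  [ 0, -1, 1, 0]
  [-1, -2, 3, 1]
x^4 - x^3

Expanding det(x·I − A) (e.g. by cofactor expansion or by noting that A is similar to its Jordan form J, which has the same characteristic polynomial as A) gives
  χ_A(x) = x^4 - x^3
which factors as x^3*(x - 1). The eigenvalues (with algebraic multiplicities) are λ = 0 with multiplicity 3, λ = 1 with multiplicity 1.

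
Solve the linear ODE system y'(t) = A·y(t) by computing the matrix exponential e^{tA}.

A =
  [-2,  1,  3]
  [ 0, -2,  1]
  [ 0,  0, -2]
e^{tA} =
  [exp(-2*t), t*exp(-2*t), t^2*exp(-2*t)/2 + 3*t*exp(-2*t)]
  [0, exp(-2*t), t*exp(-2*t)]
  [0, 0, exp(-2*t)]

Strategy: write A = P · J · P⁻¹ where J is a Jordan canonical form, so e^{tA} = P · e^{tJ} · P⁻¹, and e^{tJ} can be computed block-by-block.

A has Jordan form
J =
  [-2,  1,  0]
  [ 0, -2,  1]
  [ 0,  0, -2]
(up to reordering of blocks).

Per-block formulas:
  For a 3×3 Jordan block J_3(-2): exp(t · J_3(-2)) = e^(-2t)·(I + t·N + (t^2/2)·N^2), where N is the 3×3 nilpotent shift.

After assembling e^{tJ} and conjugating by P, we get:

e^{tA} =
  [exp(-2*t), t*exp(-2*t), t^2*exp(-2*t)/2 + 3*t*exp(-2*t)]
  [0, exp(-2*t), t*exp(-2*t)]
  [0, 0, exp(-2*t)]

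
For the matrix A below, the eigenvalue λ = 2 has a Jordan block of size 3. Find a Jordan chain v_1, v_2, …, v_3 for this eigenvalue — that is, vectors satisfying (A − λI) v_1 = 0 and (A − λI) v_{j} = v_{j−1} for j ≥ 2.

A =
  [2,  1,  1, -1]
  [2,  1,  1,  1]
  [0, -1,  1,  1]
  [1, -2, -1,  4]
A Jordan chain for λ = 2 of length 3:
v_1 = (1, -1, -1, -2)ᵀ
v_2 = (0, 2, 0, 1)ᵀ
v_3 = (1, 0, 0, 0)ᵀ

Let N = A − (2)·I. We want v_3 with N^3 v_3 = 0 but N^2 v_3 ≠ 0; then v_{j-1} := N · v_j for j = 3, …, 2.

Pick v_3 = (1, 0, 0, 0)ᵀ.
Then v_2 = N · v_3 = (0, 2, 0, 1)ᵀ.
Then v_1 = N · v_2 = (1, -1, -1, -2)ᵀ.

Sanity check: (A − (2)·I) v_1 = (0, 0, 0, 0)ᵀ = 0. ✓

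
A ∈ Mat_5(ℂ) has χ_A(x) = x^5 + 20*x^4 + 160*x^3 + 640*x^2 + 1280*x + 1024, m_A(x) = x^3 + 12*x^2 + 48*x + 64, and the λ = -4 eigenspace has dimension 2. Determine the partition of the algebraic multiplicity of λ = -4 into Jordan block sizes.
Block sizes for λ = -4: [3, 2]

Step 1 — from the characteristic polynomial, algebraic multiplicity of λ = -4 is 5. From dim ker(A − (-4)·I) = 2, there are exactly 2 Jordan blocks for λ = -4.
Step 2 — from the minimal polynomial, the factor (x + 4)^3 tells us the largest block for λ = -4 has size 3.
Step 3 — with total size 5, 2 blocks, and largest block 3, the block sizes (in nonincreasing order) are [3, 2].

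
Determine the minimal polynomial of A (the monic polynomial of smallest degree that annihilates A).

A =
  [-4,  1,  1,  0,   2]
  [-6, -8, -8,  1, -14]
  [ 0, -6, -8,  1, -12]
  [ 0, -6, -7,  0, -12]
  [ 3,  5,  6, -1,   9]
x^4 + 10*x^3 + 33*x^2 + 40*x + 16

The characteristic polynomial is χ_A(x) = (x + 1)^3*(x + 4)^2, so the eigenvalues are known. The minimal polynomial is
  m_A(x) = Π_λ (x − λ)^{k_λ}
where k_λ is the size of the *largest* Jordan block for λ (equivalently, the smallest k with (A − λI)^k v = 0 for every generalised eigenvector v of λ).

  λ = -4: largest Jordan block has size 2, contributing (x + 4)^2
  λ = -1: largest Jordan block has size 2, contributing (x + 1)^2

So m_A(x) = (x + 1)^2*(x + 4)^2 = x^4 + 10*x^3 + 33*x^2 + 40*x + 16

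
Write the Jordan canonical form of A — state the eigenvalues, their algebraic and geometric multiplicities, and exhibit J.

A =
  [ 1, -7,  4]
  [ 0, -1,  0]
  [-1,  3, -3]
J_3(-1)

The characteristic polynomial is
  det(x·I − A) = x^3 + 3*x^2 + 3*x + 1 = (x + 1)^3

Eigenvalues and multiplicities (the geometric multiplicity of λ is n − rank(A − λI), which equals the number of Jordan blocks for λ):
  λ = -1: algebraic multiplicity = 3, geometric multiplicity = 1

Determining the block sizes for each eigenvalue:
  λ = -1: one block (gm = 1), so the single block has size am = 3 → block sizes [3]

Assembling the blocks gives a Jordan form
J =
  [-1,  1,  0]
  [ 0, -1,  1]
  [ 0,  0, -1]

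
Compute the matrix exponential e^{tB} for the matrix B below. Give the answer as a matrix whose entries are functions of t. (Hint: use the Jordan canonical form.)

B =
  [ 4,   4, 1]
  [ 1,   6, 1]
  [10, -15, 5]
e^{tB} =
  [15*t^2*exp(5*t)/2 - t*exp(5*t) + exp(5*t), -15*t^2*exp(5*t)/2 + 4*t*exp(5*t), 3*t^2*exp(5*t)/2 + t*exp(5*t)]
  [5*t^2*exp(5*t) + t*exp(5*t), -5*t^2*exp(5*t) + t*exp(5*t) + exp(5*t), t^2*exp(5*t) + t*exp(5*t)]
  [-25*t^2*exp(5*t)/2 + 10*t*exp(5*t), 25*t^2*exp(5*t)/2 - 15*t*exp(5*t), -5*t^2*exp(5*t)/2 + exp(5*t)]

Strategy: write B = P · J · P⁻¹ where J is a Jordan canonical form, so e^{tB} = P · e^{tJ} · P⁻¹, and e^{tJ} can be computed block-by-block.

B has Jordan form
J =
  [5, 1, 0]
  [0, 5, 1]
  [0, 0, 5]
(up to reordering of blocks).

Per-block formulas:
  For a 3×3 Jordan block J_3(5): exp(t · J_3(5)) = e^(5t)·(I + t·N + (t^2/2)·N^2), where N is the 3×3 nilpotent shift.

After assembling e^{tJ} and conjugating by P, we get:

e^{tB} =
  [15*t^2*exp(5*t)/2 - t*exp(5*t) + exp(5*t), -15*t^2*exp(5*t)/2 + 4*t*exp(5*t), 3*t^2*exp(5*t)/2 + t*exp(5*t)]
  [5*t^2*exp(5*t) + t*exp(5*t), -5*t^2*exp(5*t) + t*exp(5*t) + exp(5*t), t^2*exp(5*t) + t*exp(5*t)]
  [-25*t^2*exp(5*t)/2 + 10*t*exp(5*t), 25*t^2*exp(5*t)/2 - 15*t*exp(5*t), -5*t^2*exp(5*t)/2 + exp(5*t)]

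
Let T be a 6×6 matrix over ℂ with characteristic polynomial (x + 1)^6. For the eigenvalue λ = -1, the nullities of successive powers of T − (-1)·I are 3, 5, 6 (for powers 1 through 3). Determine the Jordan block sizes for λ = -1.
Block sizes for λ = -1: [3, 2, 1]

From the dimensions of kernels of powers, the number of Jordan blocks of size at least j is d_j − d_{j−1} where d_j = dim ker(N^j) (with d_0 = 0). Computing the differences gives [3, 2, 1].
The number of blocks of size exactly k is (#blocks of size ≥ k) − (#blocks of size ≥ k + 1), so the partition is: 1 block(s) of size 1, 1 block(s) of size 2, 1 block(s) of size 3.
In nonincreasing order the block sizes are [3, 2, 1].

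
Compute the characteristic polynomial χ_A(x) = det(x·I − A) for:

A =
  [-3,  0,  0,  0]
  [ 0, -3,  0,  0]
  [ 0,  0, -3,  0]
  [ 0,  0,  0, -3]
x^4 + 12*x^3 + 54*x^2 + 108*x + 81

Expanding det(x·I − A) (e.g. by cofactor expansion or by noting that A is similar to its Jordan form J, which has the same characteristic polynomial as A) gives
  χ_A(x) = x^4 + 12*x^3 + 54*x^2 + 108*x + 81
which factors as (x + 3)^4. The eigenvalues (with algebraic multiplicities) are λ = -3 with multiplicity 4.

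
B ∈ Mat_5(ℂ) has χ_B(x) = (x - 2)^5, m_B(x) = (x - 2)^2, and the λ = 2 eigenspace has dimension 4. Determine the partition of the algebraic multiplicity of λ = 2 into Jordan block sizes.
Block sizes for λ = 2: [2, 1, 1, 1]

Step 1 — from the characteristic polynomial, algebraic multiplicity of λ = 2 is 5. From dim ker(B − (2)·I) = 4, there are exactly 4 Jordan blocks for λ = 2.
Step 2 — from the minimal polynomial, the factor (x − 2)^2 tells us the largest block for λ = 2 has size 2.
Step 3 — with total size 5, 4 blocks, and largest block 2, the block sizes (in nonincreasing order) are [2, 1, 1, 1].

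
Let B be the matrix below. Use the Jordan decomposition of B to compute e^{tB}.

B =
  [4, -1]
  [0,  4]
e^{tB} =
  [exp(4*t), -t*exp(4*t)]
  [0, exp(4*t)]

Strategy: write B = P · J · P⁻¹ where J is a Jordan canonical form, so e^{tB} = P · e^{tJ} · P⁻¹, and e^{tJ} can be computed block-by-block.

B has Jordan form
J =
  [4, 1]
  [0, 4]
(up to reordering of blocks).

Per-block formulas:
  For a 2×2 Jordan block J_2(4): exp(t · J_2(4)) = e^(4t)·(I + t·N), where N is the 2×2 nilpotent shift.

After assembling e^{tJ} and conjugating by P, we get:

e^{tB} =
  [exp(4*t), -t*exp(4*t)]
  [0, exp(4*t)]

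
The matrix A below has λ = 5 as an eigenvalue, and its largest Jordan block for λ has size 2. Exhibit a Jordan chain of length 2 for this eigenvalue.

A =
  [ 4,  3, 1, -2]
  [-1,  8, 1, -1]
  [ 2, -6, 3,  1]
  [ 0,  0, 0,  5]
A Jordan chain for λ = 5 of length 2:
v_1 = (-1, -1, 2, 0)ᵀ
v_2 = (1, 0, 0, 0)ᵀ

Let N = A − (5)·I. We want v_2 with N^2 v_2 = 0 but N^1 v_2 ≠ 0; then v_{j-1} := N · v_j for j = 2, …, 2.

Pick v_2 = (1, 0, 0, 0)ᵀ.
Then v_1 = N · v_2 = (-1, -1, 2, 0)ᵀ.

Sanity check: (A − (5)·I) v_1 = (0, 0, 0, 0)ᵀ = 0. ✓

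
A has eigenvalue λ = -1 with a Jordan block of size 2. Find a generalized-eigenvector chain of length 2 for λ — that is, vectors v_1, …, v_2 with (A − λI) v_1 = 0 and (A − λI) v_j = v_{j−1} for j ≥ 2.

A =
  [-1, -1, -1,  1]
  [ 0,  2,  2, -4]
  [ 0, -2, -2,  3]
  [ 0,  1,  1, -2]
A Jordan chain for λ = -1 of length 2:
v_1 = (-1, 2, -1, 1)ᵀ
v_2 = (0, 0, 1, 0)ᵀ

Let N = A − (-1)·I. We want v_2 with N^2 v_2 = 0 but N^1 v_2 ≠ 0; then v_{j-1} := N · v_j for j = 2, …, 2.

Pick v_2 = (0, 0, 1, 0)ᵀ.
Then v_1 = N · v_2 = (-1, 2, -1, 1)ᵀ.

Sanity check: (A − (-1)·I) v_1 = (0, 0, 0, 0)ᵀ = 0. ✓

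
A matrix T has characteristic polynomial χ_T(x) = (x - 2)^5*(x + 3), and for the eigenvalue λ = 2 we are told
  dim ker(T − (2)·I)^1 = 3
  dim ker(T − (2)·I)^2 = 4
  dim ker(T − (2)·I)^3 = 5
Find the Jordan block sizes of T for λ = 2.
Block sizes for λ = 2: [3, 1, 1]

From the dimensions of kernels of powers, the number of Jordan blocks of size at least j is d_j − d_{j−1} where d_j = dim ker(N^j) (with d_0 = 0). Computing the differences gives [3, 1, 1].
The number of blocks of size exactly k is (#blocks of size ≥ k) − (#blocks of size ≥ k + 1), so the partition is: 2 block(s) of size 1, 1 block(s) of size 3.
In nonincreasing order the block sizes are [3, 1, 1].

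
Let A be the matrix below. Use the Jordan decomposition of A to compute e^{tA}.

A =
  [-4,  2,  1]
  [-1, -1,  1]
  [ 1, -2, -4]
e^{tA} =
  [-t*exp(-3*t) + exp(-3*t), 2*t*exp(-3*t), t*exp(-3*t)]
  [-t*exp(-3*t), 2*t*exp(-3*t) + exp(-3*t), t*exp(-3*t)]
  [t*exp(-3*t), -2*t*exp(-3*t), -t*exp(-3*t) + exp(-3*t)]

Strategy: write A = P · J · P⁻¹ where J is a Jordan canonical form, so e^{tA} = P · e^{tJ} · P⁻¹, and e^{tJ} can be computed block-by-block.

A has Jordan form
J =
  [-3,  1,  0]
  [ 0, -3,  0]
  [ 0,  0, -3]
(up to reordering of blocks).

Per-block formulas:
  For a 2×2 Jordan block J_2(-3): exp(t · J_2(-3)) = e^(-3t)·(I + t·N), where N is the 2×2 nilpotent shift.
  For a 1×1 block at λ = -3: exp(t · [-3]) = [e^(-3t)].

After assembling e^{tJ} and conjugating by P, we get:

e^{tA} =
  [-t*exp(-3*t) + exp(-3*t), 2*t*exp(-3*t), t*exp(-3*t)]
  [-t*exp(-3*t), 2*t*exp(-3*t) + exp(-3*t), t*exp(-3*t)]
  [t*exp(-3*t), -2*t*exp(-3*t), -t*exp(-3*t) + exp(-3*t)]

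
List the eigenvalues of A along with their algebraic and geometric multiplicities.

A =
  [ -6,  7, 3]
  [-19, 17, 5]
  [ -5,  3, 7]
λ = 6: alg = 3, geom = 1

Step 1 — factor the characteristic polynomial to read off the algebraic multiplicities:
  χ_A(x) = (x - 6)^3

Step 2 — compute geometric multiplicities via the rank-nullity identity g(λ) = n − rank(A − λI):
  rank(A − (6)·I) = 2, so dim ker(A − (6)·I) = n − 2 = 1

Summary:
  λ = 6: algebraic multiplicity = 3, geometric multiplicity = 1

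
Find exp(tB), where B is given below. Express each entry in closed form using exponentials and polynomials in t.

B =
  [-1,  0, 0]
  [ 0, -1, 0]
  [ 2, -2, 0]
e^{tB} =
  [exp(-t), 0, 0]
  [0, exp(-t), 0]
  [2 - 2*exp(-t), -2 + 2*exp(-t), 1]

Strategy: write B = P · J · P⁻¹ where J is a Jordan canonical form, so e^{tB} = P · e^{tJ} · P⁻¹, and e^{tJ} can be computed block-by-block.

B has Jordan form
J =
  [-1,  0, 0]
  [ 0, -1, 0]
  [ 0,  0, 0]
(up to reordering of blocks).

Per-block formulas:
  For a 1×1 block at λ = 0: exp(t · [0]) = [e^(0t)].
  For a 1×1 block at λ = -1: exp(t · [-1]) = [e^(-1t)].

After assembling e^{tJ} and conjugating by P, we get:

e^{tB} =
  [exp(-t), 0, 0]
  [0, exp(-t), 0]
  [2 - 2*exp(-t), -2 + 2*exp(-t), 1]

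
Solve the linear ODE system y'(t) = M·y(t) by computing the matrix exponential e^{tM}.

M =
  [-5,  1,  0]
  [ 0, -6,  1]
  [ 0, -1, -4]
e^{tM} =
  [exp(-5*t), -t^2*exp(-5*t)/2 + t*exp(-5*t), t^2*exp(-5*t)/2]
  [0, -t*exp(-5*t) + exp(-5*t), t*exp(-5*t)]
  [0, -t*exp(-5*t), t*exp(-5*t) + exp(-5*t)]

Strategy: write M = P · J · P⁻¹ where J is a Jordan canonical form, so e^{tM} = P · e^{tJ} · P⁻¹, and e^{tJ} can be computed block-by-block.

M has Jordan form
J =
  [-5,  1,  0]
  [ 0, -5,  1]
  [ 0,  0, -5]
(up to reordering of blocks).

Per-block formulas:
  For a 3×3 Jordan block J_3(-5): exp(t · J_3(-5)) = e^(-5t)·(I + t·N + (t^2/2)·N^2), where N is the 3×3 nilpotent shift.

After assembling e^{tJ} and conjugating by P, we get:

e^{tM} =
  [exp(-5*t), -t^2*exp(-5*t)/2 + t*exp(-5*t), t^2*exp(-5*t)/2]
  [0, -t*exp(-5*t) + exp(-5*t), t*exp(-5*t)]
  [0, -t*exp(-5*t), t*exp(-5*t) + exp(-5*t)]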